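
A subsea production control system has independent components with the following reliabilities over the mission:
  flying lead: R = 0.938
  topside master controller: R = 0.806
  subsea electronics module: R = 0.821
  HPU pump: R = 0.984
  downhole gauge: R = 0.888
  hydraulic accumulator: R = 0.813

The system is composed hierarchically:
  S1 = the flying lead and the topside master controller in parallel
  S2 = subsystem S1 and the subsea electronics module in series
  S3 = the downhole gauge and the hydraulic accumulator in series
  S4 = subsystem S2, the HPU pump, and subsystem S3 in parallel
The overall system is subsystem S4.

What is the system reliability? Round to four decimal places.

0.9992

Parallel (flying lead and topside master controller): 1 − (1 − 0.938000)(1 − 0.806000) = 0.987972
Series ([0.987972] and subsea electronics module): 0.987972 × 0.821000 = 0.811125
Series (downhole gauge and hydraulic accumulator): 0.888000 × 0.813000 = 0.721944
Parallel ([0.811125], HPU pump, and [0.721944]): 1 − (1 − 0.811125)(1 − 0.984000)(1 − 0.721944) = 0.9992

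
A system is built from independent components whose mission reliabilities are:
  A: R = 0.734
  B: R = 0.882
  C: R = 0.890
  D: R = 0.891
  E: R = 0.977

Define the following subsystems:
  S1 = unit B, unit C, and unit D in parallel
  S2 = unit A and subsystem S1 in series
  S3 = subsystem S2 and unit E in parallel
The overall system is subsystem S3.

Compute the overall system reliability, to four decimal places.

0.9939

Parallel (B, C, and D): 1 − (1 − 0.882000)(1 − 0.890000)(1 − 0.891000) = 0.998585
Series (A and [0.998585]): 0.734000 × 0.998585 = 0.732961
Parallel ([0.732961] and E): 1 − (1 − 0.732961)(1 − 0.977000) = 0.9939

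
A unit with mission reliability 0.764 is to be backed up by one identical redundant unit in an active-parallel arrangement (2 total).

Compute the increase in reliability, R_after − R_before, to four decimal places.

R_before = 0.764
R_after = 1 − (1 − 0.764)^2 = 0.9443
ΔR = 0.9443 − 0.764 = 0.1803

0.1803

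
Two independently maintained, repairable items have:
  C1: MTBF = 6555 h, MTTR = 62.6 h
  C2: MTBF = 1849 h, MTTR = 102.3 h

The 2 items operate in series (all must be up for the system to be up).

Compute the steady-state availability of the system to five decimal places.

0.93861

A(C1) = MTBF/(MTBF+MTTR) = 6555/(6555+62.6) = 0.990540
A(C2) = MTBF/(MTBF+MTTR) = 1849/(1849+102.3) = 0.947573
Series availability: 0.990540 × 0.947573 = 0.93861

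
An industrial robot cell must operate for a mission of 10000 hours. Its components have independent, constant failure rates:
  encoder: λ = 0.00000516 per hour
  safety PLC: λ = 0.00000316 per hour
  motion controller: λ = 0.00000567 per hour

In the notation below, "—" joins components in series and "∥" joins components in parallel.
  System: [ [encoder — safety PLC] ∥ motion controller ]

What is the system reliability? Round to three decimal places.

0.996

R(encoder) = exp(−0.00000516 × 10000) = 0.94971
R(safety PLC) = exp(−0.00000316 × 10000) = 0.96889
R(motion controller) = exp(−0.00000567 × 10000) = 0.94488
Series (encoder and safety PLC): 0.94971 × 0.96889 = 0.92016
Parallel ([0.92016] and motion controller): 1 − (1 − 0.92016)(1 − 0.94488) = 0.996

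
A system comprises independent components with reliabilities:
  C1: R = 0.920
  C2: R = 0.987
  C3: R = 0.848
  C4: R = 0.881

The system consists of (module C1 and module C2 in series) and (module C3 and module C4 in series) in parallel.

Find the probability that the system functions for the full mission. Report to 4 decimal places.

0.9767

Series (C1 and C2): 0.920000 × 0.987000 = 0.908040
Series (C3 and C4): 0.848000 × 0.881000 = 0.747088
Parallel ([0.908040] and [0.747088]): 1 − (1 − 0.908040)(1 − 0.747088) = 0.9767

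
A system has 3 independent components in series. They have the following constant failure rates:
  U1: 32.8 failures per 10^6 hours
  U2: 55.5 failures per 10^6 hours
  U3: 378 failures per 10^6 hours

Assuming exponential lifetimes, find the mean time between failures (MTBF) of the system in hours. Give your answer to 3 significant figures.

2140

Series of exponential components: λ_sys = Σ λ_i
λ_sys = 0.0000328 + 0.0000555 + 0.000378 = 4.6630e-04 /h
MTBF = 1 / λ_sys = 2140 h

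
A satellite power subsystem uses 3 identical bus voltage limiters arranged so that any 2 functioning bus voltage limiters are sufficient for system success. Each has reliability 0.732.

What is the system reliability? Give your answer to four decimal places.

R = Σ_{i=2}^{3} C(3,i) p^i (1−p)^{3−i} with p = 0.732
C(3,2)·0.732^2·0.268^1 = 0.430802
C(3,3)·0.732^3·0.268^0 = 0.392223
Sum = 0.8230

0.8230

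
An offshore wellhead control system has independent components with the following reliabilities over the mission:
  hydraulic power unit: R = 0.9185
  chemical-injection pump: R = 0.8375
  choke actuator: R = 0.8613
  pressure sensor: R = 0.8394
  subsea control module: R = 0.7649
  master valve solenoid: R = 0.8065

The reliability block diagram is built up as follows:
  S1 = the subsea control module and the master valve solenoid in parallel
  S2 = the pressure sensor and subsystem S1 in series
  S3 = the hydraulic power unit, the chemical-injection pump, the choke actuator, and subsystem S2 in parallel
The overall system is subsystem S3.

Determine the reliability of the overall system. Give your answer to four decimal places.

Parallel (subsea control module and master valve solenoid): 1 − (1 − 0.764900)(1 − 0.806500) = 0.954508
Series (pressure sensor and [0.954508]): 0.839400 × 0.954508 = 0.801214
Parallel (hydraulic power unit, chemical-injection pump, choke actuator, and [0.801214]): 1 − (1 − 0.918500)(1 − 0.837500)(1 − 0.861300)(1 − 0.801214) = 0.9996

0.9996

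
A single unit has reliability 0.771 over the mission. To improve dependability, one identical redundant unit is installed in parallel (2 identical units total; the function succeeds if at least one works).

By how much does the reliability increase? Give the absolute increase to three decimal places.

0.177

R_before = 0.771
R_after = 1 − (1 − 0.771)^2 = 0.948
ΔR = 0.948 − 0.771 = 0.177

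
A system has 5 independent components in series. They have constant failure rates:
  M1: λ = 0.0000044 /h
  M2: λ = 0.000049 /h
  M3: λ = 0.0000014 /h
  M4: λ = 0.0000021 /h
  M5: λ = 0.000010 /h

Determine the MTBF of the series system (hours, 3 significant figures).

14900

Series of exponential components: λ_sys = Σ λ_i
λ_sys = 0.0000044 + 0.000049 + 0.0000014 + 0.0000021 + 0.000010 = 6.6900e-05 /h
MTBF = 1 / λ_sys = 14900 h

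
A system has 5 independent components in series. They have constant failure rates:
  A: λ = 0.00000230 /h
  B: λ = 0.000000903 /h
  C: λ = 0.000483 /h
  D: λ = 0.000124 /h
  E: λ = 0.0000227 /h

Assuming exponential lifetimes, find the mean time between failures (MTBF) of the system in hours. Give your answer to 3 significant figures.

1580

Series of exponential components: λ_sys = Σ λ_i
λ_sys = 0.00000230 + 0.000000903 + 0.000483 + 0.000124 + 0.0000227 = 6.3290e-04 /h
MTBF = 1 / λ_sys = 1580 h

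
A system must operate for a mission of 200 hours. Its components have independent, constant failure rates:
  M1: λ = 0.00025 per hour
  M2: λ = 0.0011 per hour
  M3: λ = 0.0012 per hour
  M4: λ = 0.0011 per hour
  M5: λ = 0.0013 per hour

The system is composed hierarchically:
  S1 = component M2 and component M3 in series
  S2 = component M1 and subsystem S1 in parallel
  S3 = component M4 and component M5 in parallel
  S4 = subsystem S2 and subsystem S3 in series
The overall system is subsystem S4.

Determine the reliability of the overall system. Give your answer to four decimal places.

R(M1) = exp(−0.00025 × 200) = 0.951229
R(M2) = exp(−0.0011 × 200) = 0.802519
R(M3) = exp(−0.0012 × 200) = 0.786628
R(M4) = exp(−0.0011 × 200) = 0.802519
R(M5) = exp(−0.0013 × 200) = 0.771052
Series (M2 and M3): 0.802519 × 0.786628 = 0.631284
Parallel (M1 and [0.631284]): 1 − (1 − 0.951229)(1 − 0.631284) = 0.982017
Parallel (M4 and M5): 1 − (1 − 0.802519)(1 − 0.771052) = 0.954787
Series ([0.982017] and [0.954787]): 0.982017 × 0.954787 = 0.9376

0.9376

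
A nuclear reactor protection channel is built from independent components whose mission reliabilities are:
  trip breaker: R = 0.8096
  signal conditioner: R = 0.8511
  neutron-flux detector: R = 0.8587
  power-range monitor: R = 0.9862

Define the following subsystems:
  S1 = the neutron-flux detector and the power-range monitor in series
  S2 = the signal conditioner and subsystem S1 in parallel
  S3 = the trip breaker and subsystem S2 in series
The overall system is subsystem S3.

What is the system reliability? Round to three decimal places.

0.791

Series (neutron-flux detector and power-range monitor): 0.85870 × 0.98620 = 0.84685
Parallel (signal conditioner and [0.84685]): 1 − (1 − 0.85110)(1 − 0.84685) = 0.97720
Series (trip breaker and [0.97720]): 0.80960 × 0.97720 = 0.791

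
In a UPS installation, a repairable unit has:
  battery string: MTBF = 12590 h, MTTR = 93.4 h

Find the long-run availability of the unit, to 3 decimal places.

A(battery string) = MTBF/(MTBF+MTTR) = 12590/(12590+93.4) = 0.993

0.993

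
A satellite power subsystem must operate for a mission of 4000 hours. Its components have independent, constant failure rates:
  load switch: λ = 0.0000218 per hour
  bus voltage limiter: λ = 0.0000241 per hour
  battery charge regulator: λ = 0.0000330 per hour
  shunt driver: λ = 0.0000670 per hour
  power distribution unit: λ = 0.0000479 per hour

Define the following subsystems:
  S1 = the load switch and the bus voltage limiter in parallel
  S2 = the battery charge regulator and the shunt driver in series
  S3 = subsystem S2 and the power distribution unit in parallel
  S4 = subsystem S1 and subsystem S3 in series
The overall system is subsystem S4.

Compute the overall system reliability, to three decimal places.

R(load switch) = exp(−0.0000218 × 4000) = 0.91649
R(bus voltage limiter) = exp(−0.0000241 × 4000) = 0.90810
R(battery charge regulator) = exp(−0.0000330 × 4000) = 0.87634
R(shunt driver) = exp(−0.0000670 × 4000) = 0.76491
R(power distribution unit) = exp(−0.0000479 × 4000) = 0.82564
Parallel (load switch and bus voltage limiter): 1 − (1 − 0.91649)(1 − 0.90810) = 0.99233
Series (battery charge regulator and shunt driver): 0.87634 × 0.76491 = 0.67032
Parallel ([0.67032] and power distribution unit): 1 − (1 − 0.67032)(1 − 0.82564) = 0.94252
Series ([0.99233] and [0.94252]): 0.99233 × 0.94252 = 0.935

0.935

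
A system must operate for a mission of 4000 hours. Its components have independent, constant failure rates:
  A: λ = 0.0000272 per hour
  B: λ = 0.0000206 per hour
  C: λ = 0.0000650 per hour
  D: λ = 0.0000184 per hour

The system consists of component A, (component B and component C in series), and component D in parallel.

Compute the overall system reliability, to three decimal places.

R(A) = exp(−0.0000272 × 4000) = 0.89691
R(B) = exp(−0.0000206 × 4000) = 0.92090
R(C) = exp(−0.0000650 × 4000) = 0.77105
R(D) = exp(−0.0000184 × 4000) = 0.92904
Series (B and C): 0.92090 × 0.77105 = 0.71006
Parallel (A, [0.71006], and D): 1 − (1 − 0.89691)(1 − 0.71006)(1 − 0.92904) = 0.998

0.998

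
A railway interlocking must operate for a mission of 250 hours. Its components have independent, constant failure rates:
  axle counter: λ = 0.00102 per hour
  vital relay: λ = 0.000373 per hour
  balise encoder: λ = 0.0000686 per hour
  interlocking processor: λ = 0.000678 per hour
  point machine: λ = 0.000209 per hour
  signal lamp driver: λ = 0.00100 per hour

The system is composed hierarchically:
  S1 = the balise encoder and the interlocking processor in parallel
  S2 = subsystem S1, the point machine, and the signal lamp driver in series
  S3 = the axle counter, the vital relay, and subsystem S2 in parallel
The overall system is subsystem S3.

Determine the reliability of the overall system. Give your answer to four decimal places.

R(axle counter) = exp(−0.00102 × 250) = 0.774916
R(vital relay) = exp(−0.000373 × 250) = 0.910966
R(balise encoder) = exp(−0.0000686 × 250) = 0.982996
R(interlocking processor) = exp(−0.000678 × 250) = 0.844087
R(point machine) = exp(−0.000209 × 250) = 0.949092
R(signal lamp driver) = exp(−0.00100 × 250) = 0.778801
Parallel (balise encoder and interlocking processor): 1 − (1 − 0.982996)(1 − 0.844087) = 0.997349
Series ([0.997349], point machine, and signal lamp driver): 0.997349 × 0.949092 × 0.778801 = 0.737194
Parallel (axle counter, vital relay, and [0.737194]): 1 − (1 − 0.774916)(1 − 0.910966)(1 − 0.737194) = 0.9947

0.9947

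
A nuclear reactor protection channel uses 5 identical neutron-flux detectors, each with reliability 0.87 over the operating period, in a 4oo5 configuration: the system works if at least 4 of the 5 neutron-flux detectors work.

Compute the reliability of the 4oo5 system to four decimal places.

R = Σ_{i=4}^{5} C(5,i) p^i (1−p)^{5−i} with p = 0.87
C(5,4)·0.87^4·0.13^1 = 0.372383
C(5,5)·0.87^5·0.13^0 = 0.498421
Sum = 0.8708

0.8708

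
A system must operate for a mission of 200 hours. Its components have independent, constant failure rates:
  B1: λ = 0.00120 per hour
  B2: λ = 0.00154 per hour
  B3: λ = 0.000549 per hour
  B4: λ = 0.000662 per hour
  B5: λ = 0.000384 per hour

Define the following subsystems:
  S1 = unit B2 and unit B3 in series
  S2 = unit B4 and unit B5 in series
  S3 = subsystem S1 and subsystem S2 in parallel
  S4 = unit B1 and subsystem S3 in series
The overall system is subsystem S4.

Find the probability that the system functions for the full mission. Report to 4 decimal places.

0.7359

R(B1) = exp(−0.00120 × 200) = 0.786628
R(B2) = exp(−0.00154 × 200) = 0.734915
R(B3) = exp(−0.000549 × 200) = 0.896013
R(B4) = exp(−0.000662 × 200) = 0.875991
R(B5) = exp(−0.000384 × 200) = 0.926075
Series (B2 and B3): 0.734915 × 0.896013 = 0.658493
Series (B4 and B5): 0.875991 × 0.926075 = 0.811233
Parallel ([0.658493] and [0.811233]): 1 − (1 − 0.658493)(1 − 0.811233) = 0.935535
Series (B1 and [0.935535]): 0.786628 × 0.935535 = 0.7359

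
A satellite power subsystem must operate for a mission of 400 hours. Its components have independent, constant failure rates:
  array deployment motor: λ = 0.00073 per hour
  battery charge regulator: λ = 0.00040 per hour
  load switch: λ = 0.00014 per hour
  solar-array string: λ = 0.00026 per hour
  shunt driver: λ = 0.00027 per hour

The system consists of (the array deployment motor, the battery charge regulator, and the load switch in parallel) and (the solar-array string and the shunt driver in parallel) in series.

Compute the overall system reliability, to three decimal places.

0.988

R(array deployment motor) = exp(−0.00073 × 400) = 0.74677
R(battery charge regulator) = exp(−0.00040 × 400) = 0.85214
R(load switch) = exp(−0.00014 × 400) = 0.94554
R(solar-array string) = exp(−0.00026 × 400) = 0.90123
R(shunt driver) = exp(−0.00027 × 400) = 0.89763
Parallel (array deployment motor, battery charge regulator, and load switch): 1 − (1 − 0.74677)(1 − 0.85214)(1 − 0.94554) = 0.99796
Parallel (solar-array string and shunt driver): 1 − (1 − 0.90123)(1 − 0.89763) = 0.98989
Series ([0.99796] and [0.98989]): 0.99796 × 0.98989 = 0.988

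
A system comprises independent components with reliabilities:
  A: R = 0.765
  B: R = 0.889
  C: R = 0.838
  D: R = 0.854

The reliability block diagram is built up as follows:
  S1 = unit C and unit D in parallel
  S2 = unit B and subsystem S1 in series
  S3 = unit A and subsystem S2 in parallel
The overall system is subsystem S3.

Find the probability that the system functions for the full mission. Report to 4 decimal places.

Parallel (C and D): 1 − (1 − 0.838000)(1 − 0.854000) = 0.976348
Series (B and [0.976348]): 0.889000 × 0.976348 = 0.867973
Parallel (A and [0.867973]): 1 − (1 − 0.765000)(1 − 0.867973) = 0.9690

0.9690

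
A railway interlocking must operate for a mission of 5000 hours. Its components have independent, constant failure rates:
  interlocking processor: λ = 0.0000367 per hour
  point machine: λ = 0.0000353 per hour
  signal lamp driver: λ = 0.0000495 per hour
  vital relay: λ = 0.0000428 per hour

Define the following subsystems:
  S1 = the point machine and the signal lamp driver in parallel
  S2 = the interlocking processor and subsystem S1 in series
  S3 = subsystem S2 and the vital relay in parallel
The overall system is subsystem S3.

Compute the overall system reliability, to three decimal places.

R(interlocking processor) = exp(−0.0000367 × 5000) = 0.83235
R(point machine) = exp(−0.0000353 × 5000) = 0.83820
R(signal lamp driver) = exp(−0.0000495 × 5000) = 0.78075
R(vital relay) = exp(−0.0000428 × 5000) = 0.80735
Parallel (point machine and signal lamp driver): 1 − (1 − 0.83820)(1 − 0.78075) = 0.96453
Series (interlocking processor and [0.96453]): 0.83235 × 0.96453 = 0.80283
Parallel ([0.80283] and vital relay): 1 − (1 − 0.80283)(1 − 0.80735) = 0.962

0.962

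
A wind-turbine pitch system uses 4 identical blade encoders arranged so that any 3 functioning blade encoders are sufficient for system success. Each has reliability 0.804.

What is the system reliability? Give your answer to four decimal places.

0.8253

R = Σ_{i=3}^{4} C(4,i) p^i (1−p)^{4−i} with p = 0.804
C(4,3)·0.804^3·0.196^1 = 0.407459
C(4,4)·0.804^4·0.196^0 = 0.417854
Sum = 0.8253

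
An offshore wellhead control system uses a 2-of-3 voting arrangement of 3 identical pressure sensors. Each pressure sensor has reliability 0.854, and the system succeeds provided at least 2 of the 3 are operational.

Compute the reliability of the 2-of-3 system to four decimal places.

0.9423

R = Σ_{i=2}^{3} C(3,i) p^i (1−p)^{3−i} with p = 0.854
C(3,2)·0.854^2·0.146^1 = 0.319440
C(3,3)·0.854^3·0.146^0 = 0.622836
Sum = 0.9423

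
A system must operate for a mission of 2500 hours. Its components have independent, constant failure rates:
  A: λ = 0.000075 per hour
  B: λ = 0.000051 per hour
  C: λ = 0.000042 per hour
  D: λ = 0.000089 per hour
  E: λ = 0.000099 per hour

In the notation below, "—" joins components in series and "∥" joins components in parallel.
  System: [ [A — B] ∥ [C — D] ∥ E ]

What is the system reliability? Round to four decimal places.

R(A) = exp(−0.000075 × 2500) = 0.829029
R(B) = exp(−0.000051 × 2500) = 0.880293
R(C) = exp(−0.000042 × 2500) = 0.900325
R(D) = exp(−0.000089 × 2500) = 0.800515
R(E) = exp(−0.000099 × 2500) = 0.780750
Series (A and B): 0.829029 × 0.880293 = 0.729788
Series (C and D): 0.900325 × 0.800515 = 0.720724
Parallel ([0.729788], [0.720724], and E): 1 − (1 − 0.729788)(1 − 0.720724)(1 − 0.780750) = 0.9835

0.9835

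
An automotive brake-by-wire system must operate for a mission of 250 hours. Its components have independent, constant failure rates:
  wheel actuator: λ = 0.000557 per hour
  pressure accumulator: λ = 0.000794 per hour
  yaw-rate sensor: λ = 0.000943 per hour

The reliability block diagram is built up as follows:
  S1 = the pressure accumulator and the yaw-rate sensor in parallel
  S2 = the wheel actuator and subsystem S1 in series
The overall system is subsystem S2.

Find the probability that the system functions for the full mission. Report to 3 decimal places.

R(wheel actuator) = exp(−0.000557 × 250) = 0.87001
R(pressure accumulator) = exp(−0.000794 × 250) = 0.81996
R(yaw-rate sensor) = exp(−0.000943 × 250) = 0.78998
Parallel (pressure accumulator and yaw-rate sensor): 1 − (1 − 0.81996)(1 − 0.78998) = 0.96219
Series (wheel actuator and [0.96219]): 0.87001 × 0.96219 = 0.837

0.837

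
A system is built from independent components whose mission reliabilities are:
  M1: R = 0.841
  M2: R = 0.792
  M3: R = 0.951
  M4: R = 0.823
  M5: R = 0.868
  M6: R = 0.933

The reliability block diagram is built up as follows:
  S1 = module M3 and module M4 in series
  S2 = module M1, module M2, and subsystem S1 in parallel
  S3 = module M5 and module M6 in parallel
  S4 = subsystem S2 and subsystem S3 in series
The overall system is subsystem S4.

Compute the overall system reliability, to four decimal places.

0.9840

Series (M3 and M4): 0.951000 × 0.823000 = 0.782673
Parallel (M1, M2, and [0.782673]): 1 − (1 − 0.841000)(1 − 0.792000)(1 − 0.782673) = 0.992813
Parallel (M5 and M6): 1 − (1 − 0.868000)(1 − 0.933000) = 0.991156
Series ([0.992813] and [0.991156]): 0.992813 × 0.991156 = 0.9840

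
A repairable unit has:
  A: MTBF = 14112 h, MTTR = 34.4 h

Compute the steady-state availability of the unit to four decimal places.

A(A) = MTBF/(MTBF+MTTR) = 14112/(14112+34.4) = 0.9976

0.9976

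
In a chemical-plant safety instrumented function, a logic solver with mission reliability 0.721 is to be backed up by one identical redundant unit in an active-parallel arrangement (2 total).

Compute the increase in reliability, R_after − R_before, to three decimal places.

R_before = 0.721
R_after = 1 − (1 − 0.721)^2 = 0.922
ΔR = 0.922 − 0.721 = 0.201

0.201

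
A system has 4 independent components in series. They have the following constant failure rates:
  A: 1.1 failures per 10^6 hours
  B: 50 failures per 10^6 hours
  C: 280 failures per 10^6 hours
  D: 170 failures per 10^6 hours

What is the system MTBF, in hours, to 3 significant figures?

2000

Series of exponential components: λ_sys = Σ λ_i
λ_sys = 0.0000011 + 0.000050 + 0.00028 + 0.00017 = 5.0110e-04 /h
MTBF = 1 / λ_sys = 2000 h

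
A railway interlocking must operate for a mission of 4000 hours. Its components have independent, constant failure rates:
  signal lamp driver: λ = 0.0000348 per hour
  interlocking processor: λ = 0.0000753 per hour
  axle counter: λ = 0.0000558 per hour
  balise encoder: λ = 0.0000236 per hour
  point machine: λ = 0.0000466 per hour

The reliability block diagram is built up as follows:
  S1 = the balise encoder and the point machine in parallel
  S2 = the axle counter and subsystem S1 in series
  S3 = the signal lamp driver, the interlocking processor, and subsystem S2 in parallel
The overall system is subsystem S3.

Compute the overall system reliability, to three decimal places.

R(signal lamp driver) = exp(−0.0000348 × 4000) = 0.87005
R(interlocking processor) = exp(−0.0000753 × 4000) = 0.73993
R(axle counter) = exp(−0.0000558 × 4000) = 0.79995
R(balise encoder) = exp(−0.0000236 × 4000) = 0.90992
R(point machine) = exp(−0.0000466 × 4000) = 0.82994
Parallel (balise encoder and point machine): 1 − (1 − 0.90992)(1 − 0.82994) = 0.98468
Series (axle counter and [0.98468]): 0.79995 × 0.98468 = 0.78769
Parallel (signal lamp driver, interlocking processor, and [0.78769]): 1 − (1 − 0.87005)(1 − 0.73993)(1 − 0.78769) = 0.993

0.993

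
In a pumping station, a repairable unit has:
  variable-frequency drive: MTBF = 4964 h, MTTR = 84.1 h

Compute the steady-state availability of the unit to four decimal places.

0.9833

A(variable-frequency drive) = MTBF/(MTBF+MTTR) = 4964/(4964+84.1) = 0.9833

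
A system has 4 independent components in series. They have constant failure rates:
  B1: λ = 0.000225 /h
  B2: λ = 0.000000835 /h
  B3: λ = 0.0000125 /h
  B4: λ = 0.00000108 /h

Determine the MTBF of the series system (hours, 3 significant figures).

Series of exponential components: λ_sys = Σ λ_i
λ_sys = 0.000225 + 0.000000835 + 0.0000125 + 0.00000108 = 2.3941e-04 /h
MTBF = 1 / λ_sys = 4180 h

4180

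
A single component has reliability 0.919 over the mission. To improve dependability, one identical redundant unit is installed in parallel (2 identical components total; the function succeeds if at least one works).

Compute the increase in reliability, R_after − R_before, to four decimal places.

R_before = 0.919
R_after = 1 − (1 − 0.919)^2 = 0.9934
ΔR = 0.9934 − 0.919 = 0.0744

0.0744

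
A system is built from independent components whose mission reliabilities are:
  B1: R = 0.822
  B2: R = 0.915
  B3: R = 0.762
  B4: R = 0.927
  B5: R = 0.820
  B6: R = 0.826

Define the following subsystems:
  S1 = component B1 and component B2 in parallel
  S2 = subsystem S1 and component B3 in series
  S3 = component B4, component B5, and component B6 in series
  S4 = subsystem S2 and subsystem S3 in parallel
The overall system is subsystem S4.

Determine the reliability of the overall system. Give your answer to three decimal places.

0.907

Parallel (B1 and B2): 1 − (1 − 0.82200)(1 − 0.91500) = 0.98487
Series ([0.98487] and B3): 0.98487 × 0.76200 = 0.75047
Series (B4, B5, and B6): 0.92700 × 0.82000 × 0.82600 = 0.62788
Parallel ([0.75047] and [0.62788]): 1 − (1 − 0.75047)(1 − 0.62788) = 0.907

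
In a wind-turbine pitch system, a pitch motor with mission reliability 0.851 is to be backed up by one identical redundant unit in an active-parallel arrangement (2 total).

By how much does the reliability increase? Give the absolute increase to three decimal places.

0.127

R_before = 0.851
R_after = 1 − (1 − 0.851)^2 = 0.978
ΔR = 0.978 − 0.851 = 0.127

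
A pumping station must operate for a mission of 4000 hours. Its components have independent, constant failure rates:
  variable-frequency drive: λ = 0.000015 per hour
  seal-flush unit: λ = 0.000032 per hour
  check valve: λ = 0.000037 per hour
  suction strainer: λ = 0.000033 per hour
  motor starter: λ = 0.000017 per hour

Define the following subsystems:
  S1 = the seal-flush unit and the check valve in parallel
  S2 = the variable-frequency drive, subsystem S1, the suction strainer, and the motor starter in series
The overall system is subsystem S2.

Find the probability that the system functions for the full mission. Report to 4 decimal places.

0.7583

R(variable-frequency drive) = exp(−0.000015 × 4000) = 0.941765
R(seal-flush unit) = exp(−0.000032 × 4000) = 0.879853
R(check valve) = exp(−0.000037 × 4000) = 0.862431
R(suction strainer) = exp(−0.000033 × 4000) = 0.876341
R(motor starter) = exp(−0.000017 × 4000) = 0.934260
Parallel (seal-flush unit and check valve): 1 − (1 − 0.879853)(1 − 0.862431) = 0.983471
Series (variable-frequency drive, [0.983471], suction strainer, and motor starter): 0.941765 × 0.983471 × 0.876341 × 0.934260 = 0.7583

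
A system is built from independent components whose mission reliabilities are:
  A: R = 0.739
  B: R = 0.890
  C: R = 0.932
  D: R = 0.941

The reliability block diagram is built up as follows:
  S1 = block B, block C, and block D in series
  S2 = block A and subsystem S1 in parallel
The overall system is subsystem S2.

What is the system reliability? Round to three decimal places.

0.943

Series (B, C, and D): 0.89000 × 0.93200 × 0.94100 = 0.78054
Parallel (A and [0.78054]): 1 − (1 − 0.73900)(1 − 0.78054) = 0.943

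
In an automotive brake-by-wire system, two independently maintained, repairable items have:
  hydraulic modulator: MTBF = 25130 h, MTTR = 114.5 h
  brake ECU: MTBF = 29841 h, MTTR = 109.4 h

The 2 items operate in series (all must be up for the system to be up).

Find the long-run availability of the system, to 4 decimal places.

0.9918

A(hydraulic modulator) = MTBF/(MTBF+MTTR) = 25130/(25130+114.5) = 0.995464
A(brake ECU) = MTBF/(MTBF+MTTR) = 29841/(29841+109.4) = 0.996347
Series availability: 0.995464 × 0.996347 = 0.9918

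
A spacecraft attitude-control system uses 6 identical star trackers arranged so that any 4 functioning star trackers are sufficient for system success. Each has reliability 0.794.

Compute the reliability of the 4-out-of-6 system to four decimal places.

0.8936

R = Σ_{i=4}^{6} C(6,i) p^i (1−p)^{6−i} with p = 0.794
C(6,4)·0.794^4·0.206^2 = 0.252993
C(6,5)·0.794^5·0.206^1 = 0.390051
C(6,6)·0.794^6·0.206^0 = 0.250567
Sum = 0.8936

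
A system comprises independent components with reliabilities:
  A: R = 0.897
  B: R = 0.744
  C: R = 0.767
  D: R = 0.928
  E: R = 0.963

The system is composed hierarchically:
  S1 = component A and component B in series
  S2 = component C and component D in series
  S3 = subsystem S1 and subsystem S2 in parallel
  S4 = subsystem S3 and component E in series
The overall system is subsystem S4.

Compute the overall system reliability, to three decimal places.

0.871

Series (A and B): 0.89700 × 0.74400 = 0.66737
Series (C and D): 0.76700 × 0.92800 = 0.71178
Parallel ([0.66737] and [0.71178]): 1 − (1 − 0.66737)(1 − 0.71178) = 0.90413
Series ([0.90413] and E): 0.90413 × 0.96300 = 0.871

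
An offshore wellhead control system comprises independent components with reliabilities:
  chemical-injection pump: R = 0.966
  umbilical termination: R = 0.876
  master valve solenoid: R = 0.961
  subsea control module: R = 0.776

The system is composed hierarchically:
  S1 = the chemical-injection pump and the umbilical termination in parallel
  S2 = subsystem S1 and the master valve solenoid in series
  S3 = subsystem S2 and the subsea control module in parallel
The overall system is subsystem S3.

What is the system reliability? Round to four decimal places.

Parallel (chemical-injection pump and umbilical termination): 1 − (1 − 0.966000)(1 − 0.876000) = 0.995784
Series ([0.995784] and master valve solenoid): 0.995784 × 0.961000 = 0.956948
Parallel ([0.956948] and subsea control module): 1 − (1 − 0.956948)(1 − 0.776000) = 0.9904

0.9904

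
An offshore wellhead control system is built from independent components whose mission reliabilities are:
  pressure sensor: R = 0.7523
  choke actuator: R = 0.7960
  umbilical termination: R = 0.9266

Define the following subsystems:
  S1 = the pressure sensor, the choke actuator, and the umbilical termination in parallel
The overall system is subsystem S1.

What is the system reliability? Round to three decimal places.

Parallel (pressure sensor, choke actuator, and umbilical termination): 1 − (1 − 0.75230)(1 − 0.79600)(1 − 0.92660) = 0.996

0.996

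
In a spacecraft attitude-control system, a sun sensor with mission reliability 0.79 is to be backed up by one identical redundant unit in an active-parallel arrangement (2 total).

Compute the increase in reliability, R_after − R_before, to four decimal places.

0.1659

R_before = 0.79
R_after = 1 − (1 − 0.79)^2 = 0.9559
ΔR = 0.9559 − 0.79 = 0.1659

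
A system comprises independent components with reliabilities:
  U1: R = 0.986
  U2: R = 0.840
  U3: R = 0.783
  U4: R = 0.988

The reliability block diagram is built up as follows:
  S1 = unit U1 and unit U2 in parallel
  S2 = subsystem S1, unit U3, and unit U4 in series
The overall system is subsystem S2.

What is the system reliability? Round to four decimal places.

0.7719

Parallel (U1 and U2): 1 − (1 − 0.986000)(1 − 0.840000) = 0.997760
Series ([0.997760], U3, and U4): 0.997760 × 0.783000 × 0.988000 = 0.7719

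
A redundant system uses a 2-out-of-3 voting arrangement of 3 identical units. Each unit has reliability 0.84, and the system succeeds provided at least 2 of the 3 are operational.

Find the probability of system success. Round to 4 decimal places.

R = Σ_{i=2}^{3} C(3,i) p^i (1−p)^{3−i} with p = 0.84
C(3,2)·0.84^2·0.16^1 = 0.338688
C(3,3)·0.84^3·0.16^0 = 0.592704
Sum = 0.9314

0.9314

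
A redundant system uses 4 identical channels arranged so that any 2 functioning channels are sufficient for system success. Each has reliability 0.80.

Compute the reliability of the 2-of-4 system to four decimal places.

R = Σ_{i=2}^{4} C(4,i) p^i (1−p)^{4−i} with p = 0.80
C(4,2)·0.80^2·0.20^2 = 0.153600
C(4,3)·0.80^3·0.20^1 = 0.409600
C(4,4)·0.80^4·0.20^0 = 0.409600
Sum = 0.9728

0.9728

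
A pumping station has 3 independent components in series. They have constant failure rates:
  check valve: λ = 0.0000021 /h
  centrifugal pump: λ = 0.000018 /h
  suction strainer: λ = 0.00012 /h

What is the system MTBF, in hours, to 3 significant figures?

Series of exponential components: λ_sys = Σ λ_i
λ_sys = 0.0000021 + 0.000018 + 0.00012 = 1.4010e-04 /h
MTBF = 1 / λ_sys = 7140 h

7140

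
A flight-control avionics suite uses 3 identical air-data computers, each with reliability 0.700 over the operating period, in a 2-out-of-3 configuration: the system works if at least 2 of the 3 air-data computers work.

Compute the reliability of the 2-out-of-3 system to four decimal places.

0.7840

R = Σ_{i=2}^{3} C(3,i) p^i (1−p)^{3−i} with p = 0.700
C(3,2)·0.700^2·0.300^1 = 0.441000
C(3,3)·0.700^3·0.300^0 = 0.343000
Sum = 0.7840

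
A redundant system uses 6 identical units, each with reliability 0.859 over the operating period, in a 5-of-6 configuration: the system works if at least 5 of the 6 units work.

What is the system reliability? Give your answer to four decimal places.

R = Σ_{i=5}^{6} C(6,i) p^i (1−p)^{6−i} with p = 0.859
C(6,5)·0.859^5·0.141^1 = 0.395673
C(6,6)·0.859^6·0.141^0 = 0.401753
Sum = 0.7974

0.7974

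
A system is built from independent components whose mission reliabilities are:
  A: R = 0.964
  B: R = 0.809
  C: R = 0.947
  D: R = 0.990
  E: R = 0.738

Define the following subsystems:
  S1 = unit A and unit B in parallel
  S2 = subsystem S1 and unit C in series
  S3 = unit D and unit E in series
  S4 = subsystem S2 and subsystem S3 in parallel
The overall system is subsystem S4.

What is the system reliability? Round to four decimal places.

0.9840

Parallel (A and B): 1 − (1 − 0.964000)(1 − 0.809000) = 0.993124
Series ([0.993124] and C): 0.993124 × 0.947000 = 0.940488
Series (D and E): 0.990000 × 0.738000 = 0.730620
Parallel ([0.940488] and [0.730620]): 1 − (1 − 0.940488)(1 − 0.730620) = 0.9840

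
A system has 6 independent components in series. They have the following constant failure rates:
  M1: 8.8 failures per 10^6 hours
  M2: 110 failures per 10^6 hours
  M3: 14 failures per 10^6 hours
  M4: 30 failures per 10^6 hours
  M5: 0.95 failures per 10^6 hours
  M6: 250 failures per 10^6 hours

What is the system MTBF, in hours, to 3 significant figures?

Series of exponential components: λ_sys = Σ λ_i
λ_sys = 0.0000088 + 0.00011 + 0.000014 + 0.000030 + 0.00000095 + 0.00025 = 4.1375e-04 /h
MTBF = 1 / λ_sys = 2420 h

2420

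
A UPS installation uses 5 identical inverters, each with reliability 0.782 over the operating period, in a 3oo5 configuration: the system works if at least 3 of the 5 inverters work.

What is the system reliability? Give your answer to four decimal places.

R = Σ_{i=3}^{5} C(5,i) p^i (1−p)^{5−i} with p = 0.782
C(5,3)·0.782^3·0.218^2 = 0.227265
C(5,4)·0.782^4·0.218^1 = 0.407618
C(5,5)·0.782^5·0.218^0 = 0.292438
Sum = 0.9273

0.9273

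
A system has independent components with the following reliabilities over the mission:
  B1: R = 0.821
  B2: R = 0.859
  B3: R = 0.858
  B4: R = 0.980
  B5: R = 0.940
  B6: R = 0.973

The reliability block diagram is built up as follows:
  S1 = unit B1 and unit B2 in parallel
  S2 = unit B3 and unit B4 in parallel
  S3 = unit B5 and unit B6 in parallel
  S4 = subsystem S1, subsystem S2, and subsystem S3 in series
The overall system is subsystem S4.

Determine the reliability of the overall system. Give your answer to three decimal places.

Parallel (B1 and B2): 1 − (1 − 0.82100)(1 − 0.85900) = 0.97476
Parallel (B3 and B4): 1 − (1 − 0.85800)(1 − 0.98000) = 0.99716
Parallel (B5 and B6): 1 − (1 − 0.94000)(1 − 0.97300) = 0.99838
Series ([0.97476], [0.99716], and [0.99838]): 0.97476 × 0.99716 × 0.99838 = 0.970

0.970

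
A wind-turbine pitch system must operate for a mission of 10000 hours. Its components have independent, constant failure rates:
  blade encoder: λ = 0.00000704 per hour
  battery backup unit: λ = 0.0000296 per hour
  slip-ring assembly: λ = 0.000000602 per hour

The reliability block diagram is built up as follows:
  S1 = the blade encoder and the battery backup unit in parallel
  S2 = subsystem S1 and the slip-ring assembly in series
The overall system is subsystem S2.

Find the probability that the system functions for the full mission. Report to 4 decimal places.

0.9767

R(blade encoder) = exp(−0.00000704 × 10000) = 0.932021
R(battery backup unit) = exp(−0.0000296 × 10000) = 0.743787
R(slip-ring assembly) = exp(−0.000000602 × 10000) = 0.993998
Parallel (blade encoder and battery backup unit): 1 − (1 − 0.932021)(1 − 0.743787) = 0.982583
Series ([0.982583] and slip-ring assembly): 0.982583 × 0.993998 = 0.9767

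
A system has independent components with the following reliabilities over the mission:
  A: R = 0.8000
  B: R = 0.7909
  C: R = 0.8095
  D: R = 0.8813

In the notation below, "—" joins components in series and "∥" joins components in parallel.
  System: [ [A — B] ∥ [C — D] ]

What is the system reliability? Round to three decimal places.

Series (A and B): 0.80000 × 0.79090 = 0.63272
Series (C and D): 0.80950 × 0.88130 = 0.71341
Parallel ([0.63272] and [0.71341]): 1 − (1 − 0.63272)(1 − 0.71341) = 0.895

0.895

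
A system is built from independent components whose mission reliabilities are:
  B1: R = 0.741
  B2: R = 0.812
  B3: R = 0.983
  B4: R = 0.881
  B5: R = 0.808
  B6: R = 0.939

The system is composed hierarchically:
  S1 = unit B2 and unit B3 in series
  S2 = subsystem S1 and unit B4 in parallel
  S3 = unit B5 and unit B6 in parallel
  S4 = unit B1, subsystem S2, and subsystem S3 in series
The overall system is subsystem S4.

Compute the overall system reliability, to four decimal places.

0.7147

Series (B2 and B3): 0.812000 × 0.983000 = 0.798196
Parallel ([0.798196] and B4): 1 − (1 − 0.798196)(1 − 0.881000) = 0.975985
Parallel (B5 and B6): 1 − (1 − 0.808000)(1 − 0.939000) = 0.988288
Series (B1, [0.975985], and [0.988288]): 0.741000 × 0.975985 × 0.988288 = 0.7147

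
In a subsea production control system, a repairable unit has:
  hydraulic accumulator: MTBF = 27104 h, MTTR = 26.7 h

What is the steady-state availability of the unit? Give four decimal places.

0.9990

A(hydraulic accumulator) = MTBF/(MTBF+MTTR) = 27104/(27104+26.7) = 0.9990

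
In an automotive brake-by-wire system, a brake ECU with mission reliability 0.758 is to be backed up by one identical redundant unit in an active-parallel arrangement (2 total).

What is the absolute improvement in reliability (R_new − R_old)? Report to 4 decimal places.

0.1834

R_before = 0.758
R_after = 1 − (1 − 0.758)^2 = 0.9414
ΔR = 0.9414 − 0.758 = 0.1834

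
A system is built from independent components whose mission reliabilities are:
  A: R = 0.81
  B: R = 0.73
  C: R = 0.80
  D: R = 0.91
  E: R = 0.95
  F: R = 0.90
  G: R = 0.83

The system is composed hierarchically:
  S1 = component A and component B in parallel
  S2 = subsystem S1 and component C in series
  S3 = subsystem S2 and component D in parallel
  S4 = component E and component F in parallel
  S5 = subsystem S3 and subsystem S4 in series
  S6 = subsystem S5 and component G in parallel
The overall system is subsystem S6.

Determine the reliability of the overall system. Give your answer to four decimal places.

Parallel (A and B): 1 − (1 − 0.810000)(1 − 0.730000) = 0.948700
Series ([0.948700] and C): 0.948700 × 0.800000 = 0.758960
Parallel ([0.758960] and D): 1 − (1 − 0.758960)(1 − 0.910000) = 0.978306
Parallel (E and F): 1 − (1 − 0.950000)(1 − 0.900000) = 0.995000
Series ([0.978306] and [0.995000]): 0.978306 × 0.995000 = 0.973414
Parallel ([0.973414] and G): 1 − (1 − 0.973414)(1 − 0.830000) = 0.9955

0.9955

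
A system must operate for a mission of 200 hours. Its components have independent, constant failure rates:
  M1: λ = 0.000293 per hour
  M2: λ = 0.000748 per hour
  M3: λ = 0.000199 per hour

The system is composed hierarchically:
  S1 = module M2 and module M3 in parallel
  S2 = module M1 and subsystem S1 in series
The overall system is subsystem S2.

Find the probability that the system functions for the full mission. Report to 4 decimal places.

0.9380

R(M1) = exp(−0.000293 × 200) = 0.943084
R(M2) = exp(−0.000748 × 200) = 0.861052
R(M3) = exp(−0.000199 × 200) = 0.960982
Parallel (M2 and M3): 1 − (1 − 0.861052)(1 − 0.960982) = 0.994579
Series (M1 and [0.994579]): 0.943084 × 0.994579 = 0.9380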